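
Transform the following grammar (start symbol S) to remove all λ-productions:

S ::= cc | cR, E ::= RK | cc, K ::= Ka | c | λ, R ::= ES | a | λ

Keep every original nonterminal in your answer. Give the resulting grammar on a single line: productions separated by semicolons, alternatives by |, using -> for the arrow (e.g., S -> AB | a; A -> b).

Nullable set: {E, K, R}.
S -> cR: R nullable, giving c | cR.
E -> RK: R, K nullable, giving K | R | RK.
Drop K -> λ.
K -> Ka: K nullable, giving Ka | a.
Drop R -> λ.
R -> ES: E nullable, giving ES | S.
Unchanged (no nullable symbols): S -> cc; E -> cc; K -> c; R -> a.

S -> c | cR | cc; E -> K | R | RK | cc; K -> a | c | Ka; R -> S | a | ES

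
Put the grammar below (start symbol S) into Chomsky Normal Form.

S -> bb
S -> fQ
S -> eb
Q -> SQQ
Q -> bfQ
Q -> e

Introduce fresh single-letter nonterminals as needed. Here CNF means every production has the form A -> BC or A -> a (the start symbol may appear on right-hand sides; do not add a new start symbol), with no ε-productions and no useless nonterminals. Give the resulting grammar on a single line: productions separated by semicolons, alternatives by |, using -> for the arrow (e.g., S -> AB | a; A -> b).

S -> AA | BQ | CA; A -> b; B -> f; C -> e; D -> BQ; E -> QQ; Q -> e | AD | SE

No ε-productions.
No unit productions to eliminate.
TERM: introduce A -> b, C -> e, B -> f and substitute in every rule of length ≥2.
BIN: Q -> ABQ becomes Q -> AD, D -> BQ; Q -> SQQ becomes Q -> SE, E -> QQ.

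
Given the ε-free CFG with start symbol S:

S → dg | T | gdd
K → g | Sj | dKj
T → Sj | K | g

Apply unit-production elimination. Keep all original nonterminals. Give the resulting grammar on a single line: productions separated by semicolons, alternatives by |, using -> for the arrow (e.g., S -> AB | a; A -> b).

Unit productions: S->T, T->K.
Unit pairs (A ⇒* B via units): (S,K), (S,T), (T,K).
S: inherits non-unit rules of {K, S, T} → Sj | dKj | dg | g | gdd.
K: inherits non-unit rules of {K} → Sj | dKj | g.
T: inherits non-unit rules of {K, T} → Sj | dKj | g.

S -> g | Sj | dg | dKj | gdd; K -> g | Sj | dKj; T -> g | Sj | dKj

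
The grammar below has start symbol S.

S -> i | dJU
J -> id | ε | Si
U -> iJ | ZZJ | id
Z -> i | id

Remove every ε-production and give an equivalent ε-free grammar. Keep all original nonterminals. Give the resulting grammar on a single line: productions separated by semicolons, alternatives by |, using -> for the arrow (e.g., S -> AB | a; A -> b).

S -> i | dU | dJU; J -> Si | id; U -> i | ZZ | iJ | id | ZZJ; Z -> i | id

Nullable set: {J}.
S -> dJU: J nullable, giving dJU | dU.
Drop J -> ε.
U -> ZZJ: J nullable, giving ZZ | ZZJ.
U -> iJ: J nullable, giving i | iJ.
Unchanged (no nullable symbols): S -> i; J -> Si; J -> id; U -> id; Z -> i; Z -> id.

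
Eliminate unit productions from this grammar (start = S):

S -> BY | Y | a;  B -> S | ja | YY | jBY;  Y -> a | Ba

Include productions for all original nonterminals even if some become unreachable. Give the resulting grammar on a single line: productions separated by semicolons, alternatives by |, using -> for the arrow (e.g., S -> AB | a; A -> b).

S -> a | BY | Ba; B -> a | BY | Ba | YY | ja | jBY; Y -> a | Ba

Unit productions: B->S, S->Y.
Unit pairs (A ⇒* B via units): (B,S), (B,Y), (S,Y).
S: inherits non-unit rules of {S, Y} → BY | Ba | a.
B: inherits non-unit rules of {B, S, Y} → BY | Ba | YY | a | jBY | ja.
Y: inherits non-unit rules of {Y} → Ba | a.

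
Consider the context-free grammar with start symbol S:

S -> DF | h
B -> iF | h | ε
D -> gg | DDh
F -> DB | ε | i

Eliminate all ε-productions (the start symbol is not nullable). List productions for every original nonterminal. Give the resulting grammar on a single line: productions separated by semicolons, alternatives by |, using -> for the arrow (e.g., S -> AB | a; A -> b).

S -> D | h | DF; B -> h | i | iF; D -> gg | DDh; F -> D | i | DB

Nullable set: {B, F}.
S -> DF: F nullable, giving D | DF.
Drop B -> ε.
B -> iF: F nullable, giving i | iF.
Drop F -> ε.
F -> DB: B nullable, giving D | DB.
Unchanged (no nullable symbols): S -> h; B -> h; D -> DDh; D -> gg; F -> i.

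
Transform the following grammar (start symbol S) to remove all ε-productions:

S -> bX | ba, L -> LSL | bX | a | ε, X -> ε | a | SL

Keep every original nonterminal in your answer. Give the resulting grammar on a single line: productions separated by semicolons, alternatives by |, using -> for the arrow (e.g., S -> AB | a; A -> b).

S -> b | bX | ba; L -> S | a | b | LS | SL | bX | LSL; X -> S | a | SL

Nullable set: {L, X}.
S -> bX: X nullable, giving b | bX.
Drop L -> ε.
L -> LSL: L, L nullable, giving LS | LSL | S | SL.
L -> bX: X nullable, giving b | bX.
Drop X -> ε.
X -> SL: L nullable, giving S | SL.
Unchanged (no nullable symbols): S -> ba; L -> a; X -> a.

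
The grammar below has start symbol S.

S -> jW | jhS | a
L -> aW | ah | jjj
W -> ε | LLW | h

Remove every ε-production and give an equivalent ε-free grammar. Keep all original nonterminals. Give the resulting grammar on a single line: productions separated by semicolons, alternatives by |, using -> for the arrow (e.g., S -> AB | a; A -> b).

S -> a | j | jW | jhS; L -> a | aW | ah | jjj; W -> h | LL | LLW

Nullable set: {W}.
S -> jW: W nullable, giving j | jW.
L -> aW: W nullable, giving a | aW.
Drop W -> ε.
W -> LLW: W nullable, giving LL | LLW.
Unchanged (no nullable symbols): S -> a; S -> jhS; L -> ah; L -> jjj; W -> h.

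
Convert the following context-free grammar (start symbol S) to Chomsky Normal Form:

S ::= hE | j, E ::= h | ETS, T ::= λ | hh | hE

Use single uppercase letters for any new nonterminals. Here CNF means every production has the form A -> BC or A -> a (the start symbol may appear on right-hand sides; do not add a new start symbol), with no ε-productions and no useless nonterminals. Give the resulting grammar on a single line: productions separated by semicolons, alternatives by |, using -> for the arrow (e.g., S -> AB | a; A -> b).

S -> j | AE; A -> h; B -> TS; E -> h | EB | ES; T -> AA | AE

Nullable: {T}; after ε-elimination: S -> j | hE; E -> h | ES | ETS; T -> hE | hh.
No unit productions to eliminate.
TERM: introduce A -> h and substitute in every rule of length ≥2.
BIN: E -> ETS becomes E -> EB, B -> TS.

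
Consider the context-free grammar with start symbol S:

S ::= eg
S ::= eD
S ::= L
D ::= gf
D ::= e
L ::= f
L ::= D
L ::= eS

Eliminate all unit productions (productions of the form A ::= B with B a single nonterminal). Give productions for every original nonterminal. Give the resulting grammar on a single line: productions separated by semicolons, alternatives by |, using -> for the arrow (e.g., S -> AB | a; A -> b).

S -> e | f | eD | eS | eg | gf; D -> e | gf; L -> e | f | eS | gf

Unit productions: L->D, S->L.
Unit pairs (A ⇒* B via units): (L,D), (S,D), (S,L).
S: inherits non-unit rules of {D, L, S} → e | eD | eS | eg | f | gf.
D: inherits non-unit rules of {D} → e | gf.
L: inherits non-unit rules of {D, L} → e | eS | f | gf.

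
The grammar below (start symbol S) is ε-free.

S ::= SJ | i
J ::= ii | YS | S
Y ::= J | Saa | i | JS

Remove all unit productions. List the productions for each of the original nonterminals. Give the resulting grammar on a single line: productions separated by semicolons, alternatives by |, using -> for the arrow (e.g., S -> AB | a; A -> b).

S -> i | SJ; J -> i | SJ | YS | ii; Y -> i | JS | SJ | YS | ii | Saa

Unit productions: J->S, Y->J.
Unit pairs (A ⇒* B via units): (J,S), (Y,J), (Y,S).
S: inherits non-unit rules of {S} → SJ | i.
J: inherits non-unit rules of {J, S} → SJ | YS | i | ii.
Y: inherits non-unit rules of {J, S, Y} → JS | SJ | Saa | YS | i | ii.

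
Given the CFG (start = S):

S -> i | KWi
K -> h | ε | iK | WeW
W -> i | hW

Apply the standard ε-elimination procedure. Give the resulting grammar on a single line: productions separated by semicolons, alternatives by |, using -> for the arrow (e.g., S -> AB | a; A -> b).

S -> i | Wi | KWi; K -> h | i | iK | WeW; W -> i | hW

Nullable set: {K}.
S -> KWi: K nullable, giving KWi | Wi.
Drop K -> ε.
K -> iK: K nullable, giving i | iK.
Unchanged (no nullable symbols): S -> i; K -> WeW; K -> h; W -> hW; W -> i.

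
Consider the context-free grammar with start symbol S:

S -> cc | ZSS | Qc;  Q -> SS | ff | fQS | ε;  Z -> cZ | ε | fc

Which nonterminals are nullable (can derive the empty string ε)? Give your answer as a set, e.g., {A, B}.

{Q, Z}

Directly nullable (have an ε-rule): {Q, Z}.
Not nullable: S — each has a terminal in every rule's right-hand side or depends on a non-nullable symbol.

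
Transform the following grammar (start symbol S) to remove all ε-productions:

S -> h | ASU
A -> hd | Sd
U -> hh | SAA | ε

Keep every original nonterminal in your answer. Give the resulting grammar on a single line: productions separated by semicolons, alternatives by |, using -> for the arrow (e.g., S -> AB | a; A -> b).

S -> h | AS | ASU; A -> Sd | hd; U -> hh | SAA

Nullable set: {U}.
S -> ASU: U nullable, giving AS | ASU.
Drop U -> ε.
Unchanged (no nullable symbols): S -> h; A -> Sd; A -> hd; U -> SAA; U -> hh.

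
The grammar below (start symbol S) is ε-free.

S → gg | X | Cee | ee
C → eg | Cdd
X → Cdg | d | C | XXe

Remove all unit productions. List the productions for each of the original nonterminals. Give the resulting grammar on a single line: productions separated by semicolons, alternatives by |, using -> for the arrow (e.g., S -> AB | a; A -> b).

S -> d | ee | eg | gg | Cdd | Cdg | Cee | XXe; C -> eg | Cdd; X -> d | eg | Cdd | Cdg | XXe

Unit productions: S->X, X->C.
Unit pairs (A ⇒* B via units): (S,C), (S,X), (X,C).
S: inherits non-unit rules of {C, S, X} → Cdd | Cdg | Cee | XXe | d | ee | eg | gg.
C: inherits non-unit rules of {C} → Cdd | eg.
X: inherits non-unit rules of {C, X} → Cdd | Cdg | XXe | d | eg.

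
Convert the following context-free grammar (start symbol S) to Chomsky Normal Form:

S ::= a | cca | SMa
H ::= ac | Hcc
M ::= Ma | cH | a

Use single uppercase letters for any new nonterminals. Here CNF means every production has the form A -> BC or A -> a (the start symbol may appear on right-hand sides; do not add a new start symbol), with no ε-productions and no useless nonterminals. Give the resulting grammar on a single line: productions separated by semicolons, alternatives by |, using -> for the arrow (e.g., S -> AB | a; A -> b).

No ε-productions.
No unit productions to eliminate.
TERM: introduce B -> a, A -> c and substitute in every rule of length ≥2.
BIN: H -> HAA becomes H -> HC, C -> AA; S -> AAB becomes S -> AD, D -> AB; S -> SMB becomes S -> SE, E -> MB.

S -> a | AD | SE; A -> c; B -> a; C -> AA; D -> AB; E -> MB; H -> BA | HC; M -> a | AH | MB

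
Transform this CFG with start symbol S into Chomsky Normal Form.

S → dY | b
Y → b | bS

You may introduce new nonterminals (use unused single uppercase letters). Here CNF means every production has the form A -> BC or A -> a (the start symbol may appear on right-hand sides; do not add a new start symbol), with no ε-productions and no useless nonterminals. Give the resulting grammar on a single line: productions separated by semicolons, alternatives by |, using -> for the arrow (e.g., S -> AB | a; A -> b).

No ε-productions.
No unit productions to eliminate.
TERM: introduce B -> b, A -> d and substitute in every rule of length ≥2.

S -> b | AY; A -> d; B -> b; Y -> b | BS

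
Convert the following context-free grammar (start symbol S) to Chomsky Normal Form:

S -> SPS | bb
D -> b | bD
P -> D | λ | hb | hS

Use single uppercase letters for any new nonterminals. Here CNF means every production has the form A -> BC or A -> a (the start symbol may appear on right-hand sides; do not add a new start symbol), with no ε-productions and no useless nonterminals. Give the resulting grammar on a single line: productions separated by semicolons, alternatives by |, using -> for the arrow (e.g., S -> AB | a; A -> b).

S -> AA | SC | SS; A -> b; B -> h; C -> PS; D -> b | AD; P -> b | AD | BA | BS

Nullable: {P}; after ε-elimination: S -> SS | bb | SPS; D -> b | bD; P -> D | hS | hb.
After unit-elimination: S -> SS | bb | SPS; D -> b | bD; P -> b | bD | hS | hb.
TERM: introduce A -> b, B -> h and substitute in every rule of length ≥2.
BIN: S -> SPS becomes S -> SC, C -> PS.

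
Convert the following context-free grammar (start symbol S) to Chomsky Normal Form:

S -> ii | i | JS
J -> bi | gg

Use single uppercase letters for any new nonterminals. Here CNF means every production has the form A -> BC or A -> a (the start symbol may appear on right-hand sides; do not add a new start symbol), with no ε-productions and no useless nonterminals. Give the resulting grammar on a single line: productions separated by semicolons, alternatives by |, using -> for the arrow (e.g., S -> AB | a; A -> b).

S -> i | BB | JS; A -> b; B -> i; C -> g; J -> AB | CC

No ε-productions.
No unit productions to eliminate.
TERM: introduce A -> b, C -> g, B -> i and substitute in every rule of length ≥2.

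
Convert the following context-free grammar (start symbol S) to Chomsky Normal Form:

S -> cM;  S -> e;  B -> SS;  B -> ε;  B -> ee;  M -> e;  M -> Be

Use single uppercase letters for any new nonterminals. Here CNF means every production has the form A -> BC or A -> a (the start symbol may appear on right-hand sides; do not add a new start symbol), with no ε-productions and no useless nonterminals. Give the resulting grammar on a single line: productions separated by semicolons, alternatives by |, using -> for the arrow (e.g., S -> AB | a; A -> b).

S -> e | CM; A -> e; B -> AA | SS; C -> c; M -> e | BA

Nullable: {B}; after ε-elimination: S -> e | cM; B -> SS | ee; M -> e | Be.
No unit productions to eliminate.
TERM: introduce C -> c, A -> e and substitute in every rule of length ≥2.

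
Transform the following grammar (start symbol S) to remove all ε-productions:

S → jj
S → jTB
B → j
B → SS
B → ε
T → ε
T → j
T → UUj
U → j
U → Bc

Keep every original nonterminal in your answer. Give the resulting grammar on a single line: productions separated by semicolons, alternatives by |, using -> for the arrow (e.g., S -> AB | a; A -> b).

S -> j | jB | jT | jj | jTB; B -> j | SS; T -> j | UUj; U -> c | j | Bc

Nullable set: {B, T}.
S -> jTB: T, B nullable, giving j | jB | jT | jTB.
Drop B -> ε.
Drop T -> ε.
U -> Bc: B nullable, giving Bc | c.
Unchanged (no nullable symbols): S -> jj; B -> SS; B -> j; T -> UUj; T -> j; U -> j.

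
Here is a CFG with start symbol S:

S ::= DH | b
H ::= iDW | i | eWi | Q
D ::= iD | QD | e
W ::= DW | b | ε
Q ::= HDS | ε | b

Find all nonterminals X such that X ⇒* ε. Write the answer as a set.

{H, Q, W}

Directly nullable (have an ε-rule): {Q, W}.
H is nullable via H -> Q (every symbol on the right is already known nullable).
Not nullable: D, S — each has a terminal in every rule's right-hand side or depends on a non-nullable symbol.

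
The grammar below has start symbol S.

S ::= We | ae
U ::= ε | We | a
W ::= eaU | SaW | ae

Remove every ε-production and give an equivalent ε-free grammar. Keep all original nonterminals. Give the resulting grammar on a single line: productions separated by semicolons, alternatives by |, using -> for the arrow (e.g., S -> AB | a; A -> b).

S -> We | ae; U -> a | We; W -> ae | ea | SaW | eaU

Nullable set: {U}.
Drop U -> ε.
W -> eaU: U nullable, giving ea | eaU.
Unchanged (no nullable symbols): S -> We; S -> ae; U -> We; U -> a; W -> SaW; W -> ae.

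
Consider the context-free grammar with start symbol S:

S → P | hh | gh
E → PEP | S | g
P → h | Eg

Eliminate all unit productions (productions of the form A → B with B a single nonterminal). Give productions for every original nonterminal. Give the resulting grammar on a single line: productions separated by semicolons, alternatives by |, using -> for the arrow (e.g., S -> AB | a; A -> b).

S -> h | Eg | gh | hh; E -> g | h | Eg | gh | hh | PEP; P -> h | Eg

Unit productions: E->S, S->P.
Unit pairs (A ⇒* B via units): (E,P), (E,S), (S,P).
S: inherits non-unit rules of {P, S} → Eg | gh | h | hh.
E: inherits non-unit rules of {E, P, S} → Eg | PEP | g | gh | h | hh.
P: inherits non-unit rules of {P} → Eg | h.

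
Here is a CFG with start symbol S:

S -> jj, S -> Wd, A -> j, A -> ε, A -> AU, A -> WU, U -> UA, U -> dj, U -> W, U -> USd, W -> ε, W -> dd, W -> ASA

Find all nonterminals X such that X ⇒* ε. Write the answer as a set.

Directly nullable (have an ε-rule): {A, W}.
U is nullable via U -> W (every symbol on the right is already known nullable).
Not nullable: S — each has a terminal in every rule's right-hand side or depends on a non-nullable symbol.

{A, U, W}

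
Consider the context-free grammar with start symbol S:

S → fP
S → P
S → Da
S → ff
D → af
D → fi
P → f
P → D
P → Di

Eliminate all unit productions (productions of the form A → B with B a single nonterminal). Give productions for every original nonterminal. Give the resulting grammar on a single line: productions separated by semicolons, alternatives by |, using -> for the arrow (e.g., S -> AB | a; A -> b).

S -> f | Da | Di | af | fP | ff | fi; D -> af | fi; P -> f | Di | af | fi

Unit productions: P->D, S->P.
Unit pairs (A ⇒* B via units): (P,D), (S,D), (S,P).
S: inherits non-unit rules of {D, P, S} → Da | Di | af | f | fP | ff | fi.
D: inherits non-unit rules of {D} → af | fi.
P: inherits non-unit rules of {D, P} → Di | af | f | fi.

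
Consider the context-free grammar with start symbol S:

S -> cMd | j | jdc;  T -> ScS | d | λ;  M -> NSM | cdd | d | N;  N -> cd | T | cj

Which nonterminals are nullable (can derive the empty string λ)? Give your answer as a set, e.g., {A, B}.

Directly nullable (have an ε-rule): {T}.
N is nullable via N -> T (every symbol on the right is already known nullable).
M is nullable via M -> N (every symbol on the right is already known nullable).
Not nullable: S — each has a terminal in every rule's right-hand side or depends on a non-nullable symbol.

{M, N, T}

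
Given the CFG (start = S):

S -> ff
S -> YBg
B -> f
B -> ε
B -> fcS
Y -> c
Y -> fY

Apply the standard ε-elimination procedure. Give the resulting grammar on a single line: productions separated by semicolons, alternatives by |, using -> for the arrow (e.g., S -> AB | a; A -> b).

Nullable set: {B}.
S -> YBg: B nullable, giving YBg | Yg.
Drop B -> ε.
Unchanged (no nullable symbols): S -> ff; B -> f; B -> fcS; Y -> c; Y -> fY.

S -> Yg | ff | YBg; B -> f | fcS; Y -> c | fY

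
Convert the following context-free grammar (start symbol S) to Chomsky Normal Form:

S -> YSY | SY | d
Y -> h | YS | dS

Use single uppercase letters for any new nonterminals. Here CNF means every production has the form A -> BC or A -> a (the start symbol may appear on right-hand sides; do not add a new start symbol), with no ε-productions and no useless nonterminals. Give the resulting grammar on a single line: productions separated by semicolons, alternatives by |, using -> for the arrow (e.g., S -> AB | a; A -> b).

S -> d | SY | YB; A -> d; B -> SY; Y -> h | AS | YS

No ε-productions.
No unit productions to eliminate.
TERM: introduce A -> d and substitute in every rule of length ≥2.
BIN: S -> YSY becomes S -> YB, B -> SY.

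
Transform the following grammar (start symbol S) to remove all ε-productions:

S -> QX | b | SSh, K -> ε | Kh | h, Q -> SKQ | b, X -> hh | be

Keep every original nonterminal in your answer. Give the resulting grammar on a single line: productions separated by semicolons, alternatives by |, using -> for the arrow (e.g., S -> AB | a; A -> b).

S -> b | QX | SSh; K -> h | Kh; Q -> b | SQ | SKQ; X -> be | hh

Nullable set: {K}.
Drop K -> ε.
K -> Kh: K nullable, giving Kh | h.
Q -> SKQ: K nullable, giving SKQ | SQ.
Unchanged (no nullable symbols): S -> QX; S -> SSh; S -> b; K -> h; Q -> b; X -> be; X -> hh.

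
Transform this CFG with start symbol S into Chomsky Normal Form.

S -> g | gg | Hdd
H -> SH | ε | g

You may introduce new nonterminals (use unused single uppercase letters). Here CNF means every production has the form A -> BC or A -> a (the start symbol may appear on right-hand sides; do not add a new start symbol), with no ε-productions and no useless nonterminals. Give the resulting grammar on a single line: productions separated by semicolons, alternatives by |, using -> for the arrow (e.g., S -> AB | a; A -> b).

Nullable: {H}; after ε-elimination: S -> g | dd | gg | Hdd; H -> S | g | SH.
After unit-elimination: S -> g | dd | gg | Hdd; H -> g | SH | dd | gg | Hdd.
TERM: introduce A -> d, B -> g and substitute in every rule of length ≥2.
BIN: H -> HAA becomes H -> HC, C -> AA; S -> HAA becomes S -> HD, D -> AA.

S -> g | AA | BB | HD; A -> d; B -> g; C -> AA; D -> AA; H -> g | AA | BB | HC | SH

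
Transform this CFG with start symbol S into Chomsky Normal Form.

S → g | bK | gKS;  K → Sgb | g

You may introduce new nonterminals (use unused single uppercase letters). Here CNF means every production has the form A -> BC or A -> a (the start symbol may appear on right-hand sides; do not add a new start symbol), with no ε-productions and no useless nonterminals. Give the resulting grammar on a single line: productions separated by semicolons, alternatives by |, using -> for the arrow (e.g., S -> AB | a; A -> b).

No ε-productions.
No unit productions to eliminate.
TERM: introduce B -> b, A -> g and substitute in every rule of length ≥2.
BIN: K -> SAB becomes K -> SC, C -> AB; S -> AKS becomes S -> AD, D -> KS.

S -> g | AD | BK; A -> g; B -> b; C -> AB; D -> KS; K -> g | SC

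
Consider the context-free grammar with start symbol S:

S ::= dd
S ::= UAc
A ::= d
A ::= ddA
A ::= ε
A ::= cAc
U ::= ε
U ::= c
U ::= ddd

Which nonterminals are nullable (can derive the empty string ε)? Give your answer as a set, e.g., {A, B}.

Directly nullable (have an ε-rule): {A, U}.
Not nullable: S — each has a terminal in every rule's right-hand side or depends on a non-nullable symbol.

{A, U}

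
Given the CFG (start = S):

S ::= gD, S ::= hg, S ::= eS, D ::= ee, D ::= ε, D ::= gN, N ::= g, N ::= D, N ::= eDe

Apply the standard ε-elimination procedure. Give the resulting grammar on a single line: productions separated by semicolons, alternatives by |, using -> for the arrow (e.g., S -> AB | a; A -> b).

Nullable set: {D, N}.
S -> gD: D nullable, giving g | gD.
Drop D -> ε.
D -> gN: N nullable, giving g | gN.
N -> D: D nullable, giving D.
N -> eDe: D nullable, giving eDe | ee.
Unchanged (no nullable symbols): S -> eS; S -> hg; D -> ee; N -> g.

S -> g | eS | gD | hg; D -> g | ee | gN; N -> D | g | ee | eDe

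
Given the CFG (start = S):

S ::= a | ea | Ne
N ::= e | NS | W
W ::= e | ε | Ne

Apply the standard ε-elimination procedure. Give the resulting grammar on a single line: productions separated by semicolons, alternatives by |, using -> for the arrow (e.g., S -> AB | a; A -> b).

S -> a | e | Ne | ea; N -> S | W | e | NS; W -> e | Ne

Nullable set: {N, W}.
S -> Ne: N nullable, giving Ne | e.
N -> NS: N nullable, giving NS | S.
N -> W: W nullable, giving W.
Drop W -> ε.
W -> Ne: N nullable, giving Ne | e.
Unchanged (no nullable symbols): S -> a; S -> ea; N -> e; W -> e.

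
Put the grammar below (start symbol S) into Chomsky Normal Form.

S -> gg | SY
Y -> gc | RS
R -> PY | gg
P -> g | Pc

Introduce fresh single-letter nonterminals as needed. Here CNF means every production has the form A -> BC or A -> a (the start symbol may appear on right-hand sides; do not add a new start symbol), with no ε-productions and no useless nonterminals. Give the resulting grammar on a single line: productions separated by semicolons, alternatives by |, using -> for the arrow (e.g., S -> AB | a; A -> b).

No ε-productions.
No unit productions to eliminate.
TERM: introduce A -> c, B -> g and substitute in every rule of length ≥2.

S -> BB | SY; A -> c; B -> g; P -> g | PA; R -> BB | PY; Y -> BA | RS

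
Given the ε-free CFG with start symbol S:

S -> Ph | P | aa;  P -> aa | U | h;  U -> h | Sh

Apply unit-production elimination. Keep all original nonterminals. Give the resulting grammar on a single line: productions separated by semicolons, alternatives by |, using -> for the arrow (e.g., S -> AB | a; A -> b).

Unit productions: P->U, S->P.
Unit pairs (A ⇒* B via units): (P,U), (S,P), (S,U).
S: inherits non-unit rules of {P, S, U} → Ph | Sh | aa | h.
P: inherits non-unit rules of {P, U} → Sh | aa | h.
U: inherits non-unit rules of {U} → Sh | h.

S -> h | Ph | Sh | aa; P -> h | Sh | aa; U -> h | Sh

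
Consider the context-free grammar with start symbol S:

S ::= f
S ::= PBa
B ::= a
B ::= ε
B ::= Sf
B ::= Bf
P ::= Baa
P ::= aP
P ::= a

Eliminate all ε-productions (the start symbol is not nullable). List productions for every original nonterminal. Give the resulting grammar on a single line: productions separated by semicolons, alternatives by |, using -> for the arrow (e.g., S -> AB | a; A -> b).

Nullable set: {B}.
S -> PBa: B nullable, giving PBa | Pa.
Drop B -> ε.
B -> Bf: B nullable, giving Bf | f.
P -> Baa: B nullable, giving Baa | aa.
Unchanged (no nullable symbols): S -> f; B -> Sf; B -> a; P -> a; P -> aP.

S -> f | Pa | PBa; B -> a | f | Bf | Sf; P -> a | aP | aa | Baa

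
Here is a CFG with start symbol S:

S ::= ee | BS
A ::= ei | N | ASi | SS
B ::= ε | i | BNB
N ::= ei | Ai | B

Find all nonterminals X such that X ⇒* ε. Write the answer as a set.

Directly nullable (have an ε-rule): {B}.
N is nullable via N -> B (every symbol on the right is already known nullable).
A is nullable via A -> N (every symbol on the right is already known nullable).
Not nullable: S — each has a terminal in every rule's right-hand side or depends on a non-nullable symbol.

{A, B, N}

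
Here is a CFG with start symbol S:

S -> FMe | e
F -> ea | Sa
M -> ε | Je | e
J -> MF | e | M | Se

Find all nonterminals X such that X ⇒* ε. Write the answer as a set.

Directly nullable (have an ε-rule): {M}.
J is nullable via J -> M (every symbol on the right is already known nullable).
Not nullable: F, S — each has a terminal in every rule's right-hand side or depends on a non-nullable symbol.

{J, M}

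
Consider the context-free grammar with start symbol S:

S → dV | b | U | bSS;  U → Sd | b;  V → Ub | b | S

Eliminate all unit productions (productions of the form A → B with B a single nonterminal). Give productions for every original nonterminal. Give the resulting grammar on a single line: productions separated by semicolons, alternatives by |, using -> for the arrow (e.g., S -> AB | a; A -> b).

Unit productions: S->U, V->S.
Unit pairs (A ⇒* B via units): (S,U), (V,S), (V,U).
S: inherits non-unit rules of {S, U} → Sd | b | bSS | dV.
U: inherits non-unit rules of {U} → Sd | b.
V: inherits non-unit rules of {S, U, V} → Sd | Ub | b | bSS | dV.

S -> b | Sd | dV | bSS; U -> b | Sd; V -> b | Sd | Ub | dV | bSS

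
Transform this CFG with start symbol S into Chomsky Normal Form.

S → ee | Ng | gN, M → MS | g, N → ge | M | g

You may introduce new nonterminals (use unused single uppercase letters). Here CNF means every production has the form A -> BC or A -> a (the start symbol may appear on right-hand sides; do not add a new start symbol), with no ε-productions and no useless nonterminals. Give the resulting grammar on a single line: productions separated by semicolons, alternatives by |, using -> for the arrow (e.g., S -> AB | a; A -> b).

S -> AN | BB | NA; A -> g; B -> e; M -> g | MS; N -> g | AB | MS

No ε-productions.
After unit-elimination: S -> Ng | ee | gN; M -> g | MS; N -> g | MS | ge.
TERM: introduce B -> e, A -> g and substitute in every rule of length ≥2.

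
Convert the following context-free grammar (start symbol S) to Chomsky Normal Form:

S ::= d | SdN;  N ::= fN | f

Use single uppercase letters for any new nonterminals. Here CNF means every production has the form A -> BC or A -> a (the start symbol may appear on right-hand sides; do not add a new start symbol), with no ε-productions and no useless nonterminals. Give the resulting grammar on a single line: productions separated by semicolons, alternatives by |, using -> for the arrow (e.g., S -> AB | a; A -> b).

No ε-productions.
No unit productions to eliminate.
TERM: introduce B -> d, A -> f and substitute in every rule of length ≥2.
BIN: S -> SBN becomes S -> SC, C -> BN.

S -> d | SC; A -> f; B -> d; C -> BN; N -> f | AN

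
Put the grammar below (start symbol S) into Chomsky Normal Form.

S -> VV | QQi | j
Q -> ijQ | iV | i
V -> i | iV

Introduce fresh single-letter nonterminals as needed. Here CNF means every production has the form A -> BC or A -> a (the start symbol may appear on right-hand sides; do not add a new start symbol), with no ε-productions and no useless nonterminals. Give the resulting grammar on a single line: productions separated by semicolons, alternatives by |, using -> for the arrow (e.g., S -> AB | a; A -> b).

S -> j | QD | VV; A -> i; B -> j; C -> BQ; D -> QA; Q -> i | AC | AV; V -> i | AV

No ε-productions.
No unit productions to eliminate.
TERM: introduce A -> i, B -> j and substitute in every rule of length ≥2.
BIN: Q -> ABQ becomes Q -> AC, C -> BQ; S -> QQA becomes S -> QD, D -> QA.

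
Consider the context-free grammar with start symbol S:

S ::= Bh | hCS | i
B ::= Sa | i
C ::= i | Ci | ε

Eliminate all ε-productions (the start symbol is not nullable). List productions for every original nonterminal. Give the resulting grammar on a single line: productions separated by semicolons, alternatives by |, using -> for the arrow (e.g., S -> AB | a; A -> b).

S -> i | Bh | hS | hCS; B -> i | Sa; C -> i | Ci

Nullable set: {C}.
S -> hCS: C nullable, giving hCS | hS.
Drop C -> ε.
C -> Ci: C nullable, giving Ci | i.
Unchanged (no nullable symbols): S -> Bh; S -> i; B -> Sa; B -> i; C -> i.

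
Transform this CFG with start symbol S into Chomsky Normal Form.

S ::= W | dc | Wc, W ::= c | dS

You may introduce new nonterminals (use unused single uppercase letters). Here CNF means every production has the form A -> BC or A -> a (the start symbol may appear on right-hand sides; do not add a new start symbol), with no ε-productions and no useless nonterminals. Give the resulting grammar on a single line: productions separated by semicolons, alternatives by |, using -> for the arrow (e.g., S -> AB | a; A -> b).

S -> c | BA | BS | WA; A -> c; B -> d; W -> c | BS

No ε-productions.
After unit-elimination: S -> c | Wc | dS | dc; W -> c | dS.
TERM: introduce A -> c, B -> d and substitute in every rule of length ≥2.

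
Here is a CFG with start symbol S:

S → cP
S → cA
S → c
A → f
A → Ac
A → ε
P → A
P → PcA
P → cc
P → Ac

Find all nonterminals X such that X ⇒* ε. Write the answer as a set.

{A, P}

Directly nullable (have an ε-rule): {A}.
P is nullable via P -> A (every symbol on the right is already known nullable).
Not nullable: S — each has a terminal in every rule's right-hand side or depends on a non-nullable symbol.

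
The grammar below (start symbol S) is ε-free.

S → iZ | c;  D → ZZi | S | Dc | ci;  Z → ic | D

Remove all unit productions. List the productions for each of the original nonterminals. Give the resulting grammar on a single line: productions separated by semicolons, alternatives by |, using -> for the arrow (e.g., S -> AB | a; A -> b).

Unit productions: D->S, Z->D.
Unit pairs (A ⇒* B via units): (D,S), (Z,D), (Z,S).
S: inherits non-unit rules of {S} → c | iZ.
D: inherits non-unit rules of {D, S} → Dc | ZZi | c | ci | iZ.
Z: inherits non-unit rules of {D, S, Z} → Dc | ZZi | c | ci | iZ | ic.

S -> c | iZ; D -> c | Dc | ci | iZ | ZZi; Z -> c | Dc | ci | iZ | ic | ZZi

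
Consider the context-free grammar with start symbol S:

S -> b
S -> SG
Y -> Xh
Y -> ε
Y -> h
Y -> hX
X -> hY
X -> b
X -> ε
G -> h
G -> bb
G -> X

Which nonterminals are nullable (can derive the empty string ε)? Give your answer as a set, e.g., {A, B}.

{G, X, Y}

Directly nullable (have an ε-rule): {X, Y}.
G is nullable via G -> X (every symbol on the right is already known nullable).
Not nullable: S — each has a terminal in every rule's right-hand side or depends on a non-nullable symbol.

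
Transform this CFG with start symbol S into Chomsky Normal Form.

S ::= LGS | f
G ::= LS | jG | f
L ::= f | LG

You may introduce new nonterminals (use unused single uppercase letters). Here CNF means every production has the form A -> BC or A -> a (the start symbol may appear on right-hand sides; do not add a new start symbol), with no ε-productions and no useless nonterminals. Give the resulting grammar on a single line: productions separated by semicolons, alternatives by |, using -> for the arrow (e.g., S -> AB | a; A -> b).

No ε-productions.
No unit productions to eliminate.
TERM: introduce A -> j and substitute in every rule of length ≥2.
BIN: S -> LGS becomes S -> LB, B -> GS.

S -> f | LB; A -> j; B -> GS; G -> f | AG | LS; L -> f | LG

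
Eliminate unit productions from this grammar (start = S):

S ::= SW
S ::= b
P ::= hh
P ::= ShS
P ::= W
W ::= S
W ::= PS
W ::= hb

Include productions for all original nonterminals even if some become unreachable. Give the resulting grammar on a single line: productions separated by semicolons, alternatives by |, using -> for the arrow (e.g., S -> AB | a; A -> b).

Unit productions: P->W, W->S.
Unit pairs (A ⇒* B via units): (P,S), (P,W), (W,S).
S: inherits non-unit rules of {S} → SW | b.
P: inherits non-unit rules of {P, S, W} → PS | SW | ShS | b | hb | hh.
W: inherits non-unit rules of {S, W} → PS | SW | b | hb.

S -> b | SW; P -> b | PS | SW | hb | hh | ShS; W -> b | PS | SW | hb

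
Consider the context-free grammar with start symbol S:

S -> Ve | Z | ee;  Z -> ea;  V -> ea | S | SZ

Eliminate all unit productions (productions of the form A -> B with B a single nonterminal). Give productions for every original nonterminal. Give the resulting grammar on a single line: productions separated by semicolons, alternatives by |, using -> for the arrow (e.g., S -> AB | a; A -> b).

Unit productions: S->Z, V->S.
Unit pairs (A ⇒* B via units): (S,Z), (V,S), (V,Z).
S: inherits non-unit rules of {S, Z} → Ve | ea | ee.
V: inherits non-unit rules of {S, V, Z} → SZ | Ve | ea | ee.
Z: inherits non-unit rules of {Z} → ea.

S -> Ve | ea | ee; V -> SZ | Ve | ea | ee; Z -> ea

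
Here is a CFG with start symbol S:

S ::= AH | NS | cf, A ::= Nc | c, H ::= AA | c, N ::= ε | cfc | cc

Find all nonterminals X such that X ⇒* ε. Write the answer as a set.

{N}

Directly nullable (have an ε-rule): {N}.
Not nullable: A, H, S — each has a terminal in every rule's right-hand side or depends on a non-nullable symbol.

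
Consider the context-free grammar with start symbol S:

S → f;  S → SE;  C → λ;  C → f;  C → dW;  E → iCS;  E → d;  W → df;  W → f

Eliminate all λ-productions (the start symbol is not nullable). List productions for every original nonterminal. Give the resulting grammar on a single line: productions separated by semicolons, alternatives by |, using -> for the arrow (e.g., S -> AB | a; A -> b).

S -> f | SE; C -> f | dW; E -> d | iS | iCS; W -> f | df

Nullable set: {C}.
Drop C -> λ.
E -> iCS: C nullable, giving iCS | iS.
Unchanged (no nullable symbols): S -> SE; S -> f; C -> dW; C -> f; E -> d; W -> df; W -> f.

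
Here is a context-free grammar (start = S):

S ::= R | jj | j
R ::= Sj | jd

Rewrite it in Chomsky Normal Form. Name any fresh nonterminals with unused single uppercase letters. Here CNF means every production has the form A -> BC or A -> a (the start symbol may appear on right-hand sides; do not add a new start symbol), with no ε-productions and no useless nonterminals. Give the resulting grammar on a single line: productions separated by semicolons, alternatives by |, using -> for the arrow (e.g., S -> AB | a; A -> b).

No ε-productions.
After unit-elimination: S -> j | Sj | jd | jj; R -> Sj | jd.
TERM: introduce B -> d, A -> j and substitute in every rule of length ≥2.
Drop unreachable/unproductive: R.

S -> j | AA | AB | SA; A -> j; B -> d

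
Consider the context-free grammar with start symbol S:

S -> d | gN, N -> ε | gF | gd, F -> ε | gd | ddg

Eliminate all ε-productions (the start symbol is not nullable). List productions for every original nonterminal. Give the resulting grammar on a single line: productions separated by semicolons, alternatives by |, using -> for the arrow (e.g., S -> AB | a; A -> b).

S -> d | g | gN; F -> gd | ddg; N -> g | gF | gd

Nullable set: {F, N}.
S -> gN: N nullable, giving g | gN.
Drop F -> ε.
Drop N -> ε.
N -> gF: F nullable, giving g | gF.
Unchanged (no nullable symbols): S -> d; F -> ddg; F -> gd; N -> gd.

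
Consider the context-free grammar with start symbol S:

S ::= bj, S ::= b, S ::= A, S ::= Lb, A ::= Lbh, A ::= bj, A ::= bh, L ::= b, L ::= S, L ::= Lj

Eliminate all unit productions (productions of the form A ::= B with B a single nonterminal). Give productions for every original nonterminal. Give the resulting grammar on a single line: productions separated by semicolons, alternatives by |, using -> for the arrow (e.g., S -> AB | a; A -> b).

S -> b | Lb | bh | bj | Lbh; A -> bh | bj | Lbh; L -> b | Lb | Lj | bh | bj | Lbh

Unit productions: L->S, S->A.
Unit pairs (A ⇒* B via units): (L,A), (L,S), (S,A).
S: inherits non-unit rules of {A, S} → Lb | Lbh | b | bh | bj.
A: inherits non-unit rules of {A} → Lbh | bh | bj.
L: inherits non-unit rules of {A, L, S} → Lb | Lbh | Lj | b | bh | bj.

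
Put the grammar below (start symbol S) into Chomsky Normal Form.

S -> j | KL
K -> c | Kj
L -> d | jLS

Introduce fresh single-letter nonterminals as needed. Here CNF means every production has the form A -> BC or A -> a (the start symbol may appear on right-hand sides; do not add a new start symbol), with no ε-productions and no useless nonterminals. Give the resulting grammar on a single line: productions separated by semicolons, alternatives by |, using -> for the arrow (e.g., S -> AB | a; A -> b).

S -> j | KL; A -> j; B -> LS; K -> c | KA; L -> d | AB

No ε-productions.
No unit productions to eliminate.
TERM: introduce A -> j and substitute in every rule of length ≥2.
BIN: L -> ALS becomes L -> AB, B -> LS.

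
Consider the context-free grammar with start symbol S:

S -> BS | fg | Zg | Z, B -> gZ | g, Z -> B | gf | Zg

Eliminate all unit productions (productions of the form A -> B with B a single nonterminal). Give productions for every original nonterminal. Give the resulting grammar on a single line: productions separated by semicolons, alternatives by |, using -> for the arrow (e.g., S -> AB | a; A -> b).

Unit productions: S->Z, Z->B.
Unit pairs (A ⇒* B via units): (S,B), (S,Z), (Z,B).
S: inherits non-unit rules of {B, S, Z} → BS | Zg | fg | g | gZ | gf.
B: inherits non-unit rules of {B} → g | gZ.
Z: inherits non-unit rules of {B, Z} → Zg | g | gZ | gf.

S -> g | BS | Zg | fg | gZ | gf; B -> g | gZ; Z -> g | Zg | gZ | gf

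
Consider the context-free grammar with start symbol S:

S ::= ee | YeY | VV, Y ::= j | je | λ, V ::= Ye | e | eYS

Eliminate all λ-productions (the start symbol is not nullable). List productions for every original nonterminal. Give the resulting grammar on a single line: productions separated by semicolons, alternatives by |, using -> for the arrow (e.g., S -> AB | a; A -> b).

Nullable set: {Y}.
S -> YeY: Y, Y nullable, giving Ye | YeY | e | eY.
V -> Ye: Y nullable, giving Ye | e.
V -> eYS: Y nullable, giving eS | eYS.
Drop Y -> λ.
Unchanged (no nullable symbols): S -> VV; S -> ee; V -> e; Y -> j; Y -> je.

S -> e | VV | Ye | eY | ee | YeY; V -> e | Ye | eS | eYS; Y -> j | je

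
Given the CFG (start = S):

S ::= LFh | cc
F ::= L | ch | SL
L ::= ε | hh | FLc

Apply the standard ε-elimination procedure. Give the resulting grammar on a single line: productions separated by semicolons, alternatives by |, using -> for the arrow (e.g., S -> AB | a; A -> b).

S -> h | Fh | Lh | cc | LFh; F -> L | S | SL | ch; L -> c | Fc | Lc | hh | FLc

Nullable set: {F, L}.
S -> LFh: L, F nullable, giving Fh | LFh | Lh | h.
F -> L: L nullable, giving L.
F -> SL: L nullable, giving S | SL.
Drop L -> ε.
L -> FLc: F, L nullable, giving FLc | Fc | Lc | c.
Unchanged (no nullable symbols): S -> cc; F -> ch; L -> hh.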